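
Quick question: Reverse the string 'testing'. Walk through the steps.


Reverse 'testing' character by character: 'gnitset'.

gnitset


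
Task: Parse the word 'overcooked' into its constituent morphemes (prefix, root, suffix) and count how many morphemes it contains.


Step 1: Identify prefix: 'over' (meaning: excessively)
Step 2: Identify root: 'cook'
Step 3: Identify suffix(es): 'ed'
Decomposition: over- (prefix: excessively) + cook (root) + -ed (suffix: past)
Total morphemes: 3

3 morphemes (over- (prefix: excessively) + cook (root) + -ed (suffix: past))


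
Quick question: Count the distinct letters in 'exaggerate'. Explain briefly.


Unique letters in 'exaggerate': {a, e, g, r, t, x} = 6 distinct letters.

6


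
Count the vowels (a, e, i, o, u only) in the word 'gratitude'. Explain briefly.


Vowels in 'gratitude': a, i, u, e = 4 vowels.

4


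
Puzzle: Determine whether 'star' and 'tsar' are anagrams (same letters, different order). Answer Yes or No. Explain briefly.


Sorted letters of 'star': 'arst'
Sorted letters of 'tsar': 'arst'
They match.

Yes


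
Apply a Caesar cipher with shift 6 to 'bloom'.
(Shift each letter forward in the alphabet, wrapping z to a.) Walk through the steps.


Shift each letter by 6: b -> h, l -> r, o -> u, o -> u, m -> s. Result: 'hruus'.

hruus


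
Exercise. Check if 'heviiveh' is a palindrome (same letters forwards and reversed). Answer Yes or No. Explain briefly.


Forward: 'heviiveh'
Reversed: 'heviiveh'
They are identical.

Yes


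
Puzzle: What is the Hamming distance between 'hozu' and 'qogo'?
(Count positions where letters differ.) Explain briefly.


Alignment:
Position 1: 'h' vs 'q' = DIFFER
Position 2: 'o' vs 'o' = match
Position 3: 'z' vs 'g' = DIFFER
Position 4: 'u' vs 'o' = DIFFER
Total differences: 3

3


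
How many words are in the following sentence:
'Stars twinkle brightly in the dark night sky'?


Split into words: Stars | twinkle | brightly | in | the | dark | night | sky = 8 words.

8


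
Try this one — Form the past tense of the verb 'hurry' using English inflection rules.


Apply rule: Change -y to -ied. 'hurry' becomes 'hurried'.

hurried


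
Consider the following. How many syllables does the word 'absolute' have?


Break 'absolute' into syllables: ab-so-lute -> ab | so | lute = 3 syllables

3 syllables


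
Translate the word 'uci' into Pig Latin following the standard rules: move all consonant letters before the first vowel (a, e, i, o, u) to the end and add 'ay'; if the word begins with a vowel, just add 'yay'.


'uci' starts with a vowel, so add 'yay': 'uciyay'.

uciyay


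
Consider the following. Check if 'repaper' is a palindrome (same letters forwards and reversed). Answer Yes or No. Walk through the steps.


Forward: 'repaper'
Reversed: 'repaper'
They are identical.

Yes


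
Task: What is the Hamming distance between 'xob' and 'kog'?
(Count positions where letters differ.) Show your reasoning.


Alignment:
Position 1: 'x' vs 'k' = DIFFER
Position 2: 'o' vs 'o' = match
Position 3: 'b' vs 'g' = DIFFER
Total differences: 2

2


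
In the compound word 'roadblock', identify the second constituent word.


Split 'roadblock' into 'road' + 'block'. The second part is 'block'.

block


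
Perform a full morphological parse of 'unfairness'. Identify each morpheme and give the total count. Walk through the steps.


Step 1: Identify prefix: 'un' (meaning: not/reverse)
Step 2: Identify root: 'fair'
Step 3: Identify suffix(es): 'ness'
Decomposition: un- (prefix: not/reverse) + fair (root) + -ness (suffix: state of)
Total morphemes: 3

3 morphemes (un- (prefix: not/reverse) + fair (root) + -ness (suffix: state of))


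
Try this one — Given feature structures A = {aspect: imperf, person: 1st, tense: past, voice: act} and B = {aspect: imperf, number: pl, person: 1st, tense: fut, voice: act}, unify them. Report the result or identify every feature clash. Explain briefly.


Compare features:
aspect: A=imperf vs B=imperf -> unified: imperf
number: A=_ vs B=pl -> unified: pl
person: A=1st vs B=1st -> unified: 1st
tense: A=past vs B=fut -> CLASH
voice: A=act vs B=act -> unified: act
Clash detected on feature 'tense' (past vs fut); unification fails.

CLASH on 'tense' (past vs fut)


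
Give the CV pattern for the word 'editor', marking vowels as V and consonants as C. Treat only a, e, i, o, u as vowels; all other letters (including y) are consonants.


Letter mapping: e = V, d = C, i = V, t = C, o = V, r = C.

VCVCVC


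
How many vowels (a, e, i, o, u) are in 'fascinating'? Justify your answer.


Vowels in 'fascinating': a, i, a, i = 4 vowels.

4


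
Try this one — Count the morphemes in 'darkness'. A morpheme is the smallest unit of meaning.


Decomposition: dark (root) + -ness (suffix) = 2 morpheme(s)

2 morphemes


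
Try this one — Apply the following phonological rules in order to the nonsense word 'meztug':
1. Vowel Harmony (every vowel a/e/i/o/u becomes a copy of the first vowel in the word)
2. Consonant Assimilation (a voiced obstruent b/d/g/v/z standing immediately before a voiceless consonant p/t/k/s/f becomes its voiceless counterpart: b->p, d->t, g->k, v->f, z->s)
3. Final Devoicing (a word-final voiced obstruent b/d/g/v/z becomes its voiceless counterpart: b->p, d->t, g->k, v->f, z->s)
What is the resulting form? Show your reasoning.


Starting form: 'meztug'
Rule 1: Vowel Harmony: all vowels become 'e' (matching first vowel). 'meztug' -> 'mezteg'
Rule 2: Consonant Assimilation: voiced obstruent before voiceless consonant becomes voiceless ('zt' -> 'st'). 'mezteg' -> 'mesteg'
Rule 3: Final Devoicing: word-final voiced obstruent 'g' becomes voiceless 'k'. 'mesteg' -> 'mestek'
Final form: 'mestek'

mestek


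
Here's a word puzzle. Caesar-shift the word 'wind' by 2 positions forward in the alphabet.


Shift each letter by 2: w -> y, i -> k, n -> p, d -> f. Result: 'ykpf'.

ykpf


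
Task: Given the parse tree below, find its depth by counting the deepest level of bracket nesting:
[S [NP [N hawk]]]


Count bracket nesting levels:
'[' at pos 0: depth = 1
'[' at pos 3: depth = 2
'[' at pos 7: depth = 3
Maximum depth reached: 3

3


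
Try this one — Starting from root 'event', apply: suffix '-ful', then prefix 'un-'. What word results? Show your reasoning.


Step 1: Add suffix '-ful' to 'event' = 'eventful'
Step 2: Add prefix 'un-' to 'eventful' = 'uneventful'

uneventful


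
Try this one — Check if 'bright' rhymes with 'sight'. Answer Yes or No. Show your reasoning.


Rime (stressed vowel + following sounds) of 'bright': -ight = /aɪt/
Rime of 'sight': -ight = /aɪt/
/aɪt/ and /aɪt/ are the same ending sound, so the words rhyme.

Yes


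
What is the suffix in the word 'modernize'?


The word 'modernize' = 'modern' (root) + '-ize' (suffix). The suffix is '-ize'.

ize


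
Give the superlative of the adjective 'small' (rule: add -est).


Apply superlative formation (add -est): 'small' -> 'smallest'.

smallest


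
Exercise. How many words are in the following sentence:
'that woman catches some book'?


Split into words: that | woman | catches | some | book = 5 words.

5


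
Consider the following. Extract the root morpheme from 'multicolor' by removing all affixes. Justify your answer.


Remove prefix 'multi' from 'multicolor' to get root 'color'.

color


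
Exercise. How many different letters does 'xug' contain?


Unique letters in 'xug': {g, u, x} = 3 distinct letters.

3


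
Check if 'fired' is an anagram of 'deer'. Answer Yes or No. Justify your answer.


Sorted letters of 'fired': 'defir'
Sorted letters of 'deer': 'deer'
They do not match.

No


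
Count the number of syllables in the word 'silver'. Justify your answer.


Break 'silver' into syllables: sil-ver -> sil | ver = 2 syllables

2 syllables


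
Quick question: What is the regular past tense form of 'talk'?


Apply rule: Add -ed. 'talk' becomes 'talked'.

talked


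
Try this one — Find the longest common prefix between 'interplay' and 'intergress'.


Compare from the start: 5 characters match: 'inter'. Mismatch at position 6: 'p' vs 'g'.

inter


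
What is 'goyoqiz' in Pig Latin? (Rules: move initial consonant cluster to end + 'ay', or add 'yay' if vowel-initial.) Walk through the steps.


'goyoqiz': move consonant cluster 'g' to end and add 'ay': 'oyoqizgay'.

oyoqizgay


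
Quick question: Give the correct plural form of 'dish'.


Apply rule: Add -es (sibilant/fricative ending). 'dish' becomes 'dishes'.

dishes


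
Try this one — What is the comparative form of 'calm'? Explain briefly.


Apply comparative formation (add -er): 'calm' -> 'calmer'.

calmer


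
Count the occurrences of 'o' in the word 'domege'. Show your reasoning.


Letter 'o' in 'domege': found at position(s) 2 = 1 occurrence(s).

1


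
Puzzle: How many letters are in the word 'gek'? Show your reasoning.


Spell out 'gek' and number each letter: g(1), e(2), k(3). Total: 3 letters.

3


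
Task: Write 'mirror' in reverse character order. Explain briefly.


Reverse 'mirror' character by character: 'rorrim'.

rorrim


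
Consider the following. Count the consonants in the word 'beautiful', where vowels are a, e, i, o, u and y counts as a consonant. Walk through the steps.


Consonants in 'beautiful': b, t, f, l = 4 consonants.

4


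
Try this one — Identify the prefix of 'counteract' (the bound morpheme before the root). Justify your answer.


The word 'counteract' = 'counter' (prefix) + 'act' (root). The prefix is 'counter'.

counter


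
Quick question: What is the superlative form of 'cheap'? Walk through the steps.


Apply superlative formation (add -est): 'cheap' -> 'cheapest'.

cheapest


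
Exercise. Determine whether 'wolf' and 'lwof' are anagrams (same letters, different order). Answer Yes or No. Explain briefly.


Sorted letters of 'wolf': 'flow'
Sorted letters of 'lwof': 'flow'
They match.

Yes


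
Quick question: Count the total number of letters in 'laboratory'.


Spell out 'laboratory' and number each letter: l(1), a(2), b(3), o(4), r(5), a(6), t(7), o(8), r(9), y(10). Total: 10 letters.

10


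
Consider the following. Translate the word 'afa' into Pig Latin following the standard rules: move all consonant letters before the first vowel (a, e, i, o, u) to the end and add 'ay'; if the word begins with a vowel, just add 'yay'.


'afa' starts with a vowel, so add 'yay': 'afayay'.

afayay


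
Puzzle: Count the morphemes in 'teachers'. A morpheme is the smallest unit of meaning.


Decomposition: teach (root) + -er (suffix) + -s (plural) = 3 morpheme(s)

3 morphemes


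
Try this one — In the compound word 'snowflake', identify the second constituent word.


Split 'snowflake' into 'snow' + 'flake'. The second part is 'flake'.

flake


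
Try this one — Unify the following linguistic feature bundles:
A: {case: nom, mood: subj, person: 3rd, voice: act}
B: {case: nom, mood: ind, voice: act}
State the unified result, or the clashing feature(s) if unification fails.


Compare features:
case: A=nom vs B=nom -> unified: nom
mood: A=subj vs B=ind -> CLASH
person: A=3rd vs B=_ -> unified: 3rd
voice: A=act vs B=act -> unified: act
Clash detected on feature 'mood' (subj vs ind); unification fails.

CLASH on 'mood' (subj vs ind)


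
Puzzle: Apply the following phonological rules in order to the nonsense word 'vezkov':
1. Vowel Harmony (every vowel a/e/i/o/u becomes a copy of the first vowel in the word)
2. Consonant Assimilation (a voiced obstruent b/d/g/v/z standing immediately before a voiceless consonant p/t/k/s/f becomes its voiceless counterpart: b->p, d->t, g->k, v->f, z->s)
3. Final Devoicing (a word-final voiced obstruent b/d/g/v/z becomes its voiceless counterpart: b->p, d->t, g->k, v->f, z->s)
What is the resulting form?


Starting form: 'vezkov'
Rule 1: Vowel Harmony: all vowels become 'e' (matching first vowel). 'vezkov' -> 'vezkev'
Rule 2: Consonant Assimilation: voiced obstruent before voiceless consonant becomes voiceless ('zk' -> 'sk'). 'vezkev' -> 'veskev'
Rule 3: Final Devoicing: word-final voiced obstruent 'v' becomes voiceless 'f'. 'veskev' -> 'veskef'
Final form: 'veskef'

veskef


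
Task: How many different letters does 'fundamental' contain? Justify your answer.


Unique letters in 'fundamental': {a, d, e, f, l, m, n, t, u} = 9 distinct letters.

9


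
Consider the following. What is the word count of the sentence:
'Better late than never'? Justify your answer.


Split into words: Better | late | than | never = 4 words.

4


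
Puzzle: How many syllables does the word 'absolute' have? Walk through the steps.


Break 'absolute' into syllables: ab-so-lute -> ab | so | lute = 3 syllables

3 syllables


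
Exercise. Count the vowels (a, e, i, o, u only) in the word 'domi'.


Vowels in 'domi': o, i = 2 vowels.

2


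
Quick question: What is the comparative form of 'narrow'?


Apply comparative formation (add -er): 'narrow' -> 'narrower'.

narrower


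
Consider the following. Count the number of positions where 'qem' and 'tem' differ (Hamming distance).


Alignment:
Position 1: 'q' vs 't' = DIFFER
Position 2: 'e' vs 'e' = match
Position 3: 'm' vs 'm' = match
Total differences: 1

1


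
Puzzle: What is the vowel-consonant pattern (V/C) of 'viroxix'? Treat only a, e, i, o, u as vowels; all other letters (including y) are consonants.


Letter mapping: v = C, i = V, r = C, o = V, x = C, i = V, x = C.

CVCVCVC


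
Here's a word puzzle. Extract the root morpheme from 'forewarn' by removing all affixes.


Remove prefix 'fore' from 'forewarn' to get root 'warn'.

warn


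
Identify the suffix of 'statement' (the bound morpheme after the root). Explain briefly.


The word 'statement' = 'state' (root) + '-ment' (suffix). The suffix is '-ment'.

ment


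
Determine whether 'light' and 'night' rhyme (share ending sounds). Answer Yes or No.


Rime (stressed vowel + following sounds) of 'light': -ight = /aɪt/
Rime of 'night': -ight = /aɪt/
/aɪt/ and /aɪt/ are the same ending sound, so the words rhyme.

Yes


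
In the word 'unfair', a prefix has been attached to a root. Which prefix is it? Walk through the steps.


The word 'unfair' = 'un' (prefix) + 'fair' (root). The prefix is 'un'.

un


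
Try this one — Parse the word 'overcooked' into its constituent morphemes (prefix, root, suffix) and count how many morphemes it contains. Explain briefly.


Step 1: Identify prefix: 'over' (meaning: excessively)
Step 2: Identify root: 'cook'
Step 3: Identify suffix(es): 'ed'
Decomposition: over- (prefix: excessively) + cook (root) + -ed (suffix: past)
Total morphemes: 3

3 morphemes (over- (prefix: excessively) + cook (root) + -ed (suffix: past))


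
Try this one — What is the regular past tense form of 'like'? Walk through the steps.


Apply rule: Add -d (word ends in -e). 'like' becomes 'liked'.

liked


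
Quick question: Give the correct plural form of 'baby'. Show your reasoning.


Apply rule: Change -y to -ies (consonant + y). 'baby' becomes 'babies'.

babies


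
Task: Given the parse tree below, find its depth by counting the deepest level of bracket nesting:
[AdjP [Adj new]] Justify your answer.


Count bracket nesting levels:
'[' at pos 0: depth = 1
'[' at pos 6: depth = 2
Maximum depth reached: 2

2


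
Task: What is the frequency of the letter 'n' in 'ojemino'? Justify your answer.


Letter 'n' in 'ojemino': found at position(s) 6 = 1 occurrence(s).

1


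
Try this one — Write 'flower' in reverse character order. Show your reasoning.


Reverse 'flower' character by character: 'rewolf'.

rewolf


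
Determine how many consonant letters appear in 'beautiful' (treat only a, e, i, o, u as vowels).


Consonants in 'beautiful': b, t, f, l = 4 consonants.

4


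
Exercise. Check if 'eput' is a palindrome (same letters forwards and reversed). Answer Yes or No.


Forward: 'eput'
Reversed: 'tupe'
They differ.

No


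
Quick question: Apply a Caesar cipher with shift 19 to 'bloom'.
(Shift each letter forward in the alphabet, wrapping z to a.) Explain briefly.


Shift each letter by 19: b -> u, l -> e, o -> h, o -> h, m -> f. Result: 'uehhf'.

uehhf


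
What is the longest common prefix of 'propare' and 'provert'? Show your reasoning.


Compare from the start: 3 characters match: 'pro'. Mismatch at position 4: 'p' vs 'v'.

pro


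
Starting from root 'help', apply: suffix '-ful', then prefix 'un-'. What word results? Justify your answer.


Step 1: Add suffix '-ful' to 'help' = 'helpful'
Step 2: Add prefix 'un-' to 'helpful' = 'unhelpful'

unhelpful


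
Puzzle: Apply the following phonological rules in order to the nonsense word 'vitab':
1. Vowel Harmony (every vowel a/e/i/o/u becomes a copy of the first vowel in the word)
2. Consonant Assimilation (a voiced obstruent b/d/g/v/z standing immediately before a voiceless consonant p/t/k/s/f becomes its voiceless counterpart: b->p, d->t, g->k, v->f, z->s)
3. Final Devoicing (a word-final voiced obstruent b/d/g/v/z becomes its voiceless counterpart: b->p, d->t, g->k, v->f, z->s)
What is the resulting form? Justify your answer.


Starting form: 'vitab'
Rule 1: Vowel Harmony: all vowels become 'i' (matching first vowel). 'vitab' -> 'vitib'
Rule 2: Consonant Assimilation: no voiced obstruent (b/d/g/v/z) stands immediately before a voiceless consonant (p/t/k/s/f). No change.
Rule 3: Final Devoicing: word-final voiced obstruent 'b' becomes voiceless 'p'. 'vitib' -> 'vitip'
Final form: 'vitip'

vitip


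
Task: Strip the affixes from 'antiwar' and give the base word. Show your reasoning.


Remove prefix 'anti' from 'antiwar' to get root 'war'.

war


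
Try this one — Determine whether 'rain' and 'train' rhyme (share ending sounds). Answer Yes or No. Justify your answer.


Rime (stressed vowel + following sounds) of 'rain': -ain = /eɪn/
Rime of 'train': -ain = /eɪn/
/eɪn/ and /eɪn/ are the same ending sound, so the words rhyme.

Yes


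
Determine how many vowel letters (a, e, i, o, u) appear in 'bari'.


Vowels in 'bari': a, i = 2 vowels.

2


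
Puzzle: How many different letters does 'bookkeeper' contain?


Unique letters in 'bookkeeper': {b, e, k, o, p, r} = 6 distinct letters.

6


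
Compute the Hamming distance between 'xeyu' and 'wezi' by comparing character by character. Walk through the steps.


Alignment:
Position 1: 'x' vs 'w' = DIFFER
Position 2: 'e' vs 'e' = match
Position 3: 'y' vs 'z' = DIFFER
Position 4: 'u' vs 'i' = DIFFER
Total differences: 3

3


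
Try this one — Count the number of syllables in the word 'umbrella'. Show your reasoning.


Break 'umbrella' into syllables: um-brel-la -> um | brel | la = 3 syllables

3 syllables


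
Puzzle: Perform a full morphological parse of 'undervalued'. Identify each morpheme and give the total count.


Step 1: Identify prefix: 'under' (meaning: beneath/insufficient)
Step 2: Identify root: 'value'
Step 3: Identify suffix(es): 'ed'
Decomposition: under- (prefix: beneath/insufficient) + value (root) + -ed (suffix: past)
Total morphemes: 3

3 morphemes (under- (prefix: beneath/insufficient) + value (root) + -ed (suffix: past))


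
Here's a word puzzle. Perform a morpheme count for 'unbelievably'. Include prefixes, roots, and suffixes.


Decomposition: un- (prefix) + believe (root) + -able (suffix) + -ly (suffix) = 4 morpheme(s)

4 morphemes


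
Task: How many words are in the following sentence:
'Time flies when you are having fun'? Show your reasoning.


Split into words: Time | flies | when | you | are | having | fun = 7 words.

7


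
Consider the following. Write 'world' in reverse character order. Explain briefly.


Reverse 'world' character by character: 'dlrow'.

dlrow


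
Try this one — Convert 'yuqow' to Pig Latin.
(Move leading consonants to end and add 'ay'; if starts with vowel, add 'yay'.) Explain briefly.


'yuqow': move consonant cluster 'y' to end and add 'ay': 'uqowyay'.

uqowyay


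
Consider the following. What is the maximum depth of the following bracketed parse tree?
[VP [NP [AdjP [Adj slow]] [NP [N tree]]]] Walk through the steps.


Count bracket nesting levels:
'[' at pos 0: depth = 1
'[' at pos 4: depth = 2
'[' at pos 8: depth = 3
'[' at pos 14: depth = 4
'[' at pos 26: depth = 3
'[' at pos 30: depth = 4
Maximum depth reached: 4

4


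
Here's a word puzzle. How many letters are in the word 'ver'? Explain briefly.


Spell out 'ver' and number each letter: v(1), e(2), r(3). Total: 3 letters.

3


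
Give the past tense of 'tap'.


Apply rule: Double final consonant and add -ed. 'tap' becomes 'tapped'.

tapped


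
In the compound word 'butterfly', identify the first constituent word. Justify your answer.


Split 'butterfly' into 'butter' + 'fly'. The first part is 'butter'.

butter


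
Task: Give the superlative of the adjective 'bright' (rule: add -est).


Apply superlative formation (add -est): 'bright' -> 'brightest'.

brightest


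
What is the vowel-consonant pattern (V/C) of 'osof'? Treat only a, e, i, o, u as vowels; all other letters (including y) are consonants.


Letter mapping: o = V, s = C, o = V, f = C.

VCVC


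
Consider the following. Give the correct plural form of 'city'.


Apply rule: Change -y to -ies (consonant + y). 'city' becomes 'cities'.

cities


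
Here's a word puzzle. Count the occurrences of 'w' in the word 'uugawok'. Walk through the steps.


Letter 'w' in 'uugawok': found at position(s) 5 = 1 occurrence(s).

1


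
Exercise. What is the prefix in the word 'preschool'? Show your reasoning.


The word 'preschool' = 'pre' (prefix) + 'school' (root). The prefix is 'pre'.

pre


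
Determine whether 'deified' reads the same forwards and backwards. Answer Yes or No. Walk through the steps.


Forward: 'deified'
Reversed: 'deified'
They are identical.

Yes


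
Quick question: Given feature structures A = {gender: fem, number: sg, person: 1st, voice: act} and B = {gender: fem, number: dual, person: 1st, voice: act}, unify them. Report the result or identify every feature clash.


Compare features:
gender: A=fem vs B=fem -> unified: fem
number: A=sg vs B=dual -> CLASH
person: A=1st vs B=1st -> unified: 1st
voice: A=act vs B=act -> unified: act
Clash detected on feature 'number' (sg vs dual); unification fails.

CLASH on 'number' (sg vs dual)


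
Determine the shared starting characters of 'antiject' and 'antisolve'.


Compare from the start: 4 characters match: 'anti'. Mismatch at position 5: 'j' vs 's'.

anti


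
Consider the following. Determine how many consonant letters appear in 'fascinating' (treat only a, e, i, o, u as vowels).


Consonants in 'fascinating': f, s, c, n, t, n, g = 7 consonants.

7


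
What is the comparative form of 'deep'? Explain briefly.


Apply comparative formation (add -er): 'deep' -> 'deeper'.

deeper


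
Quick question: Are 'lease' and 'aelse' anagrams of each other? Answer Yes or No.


Sorted letters of 'lease': 'aeels'
Sorted letters of 'aelse': 'aeels'
They match.

Yes


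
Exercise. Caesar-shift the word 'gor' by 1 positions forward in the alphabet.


Shift each letter by 1: g -> h, o -> p, r -> s. Result: 'hps'.

hps


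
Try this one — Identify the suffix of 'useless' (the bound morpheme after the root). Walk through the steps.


The word 'useless' = 'use' (root) + '-less' (suffix). The suffix is '-less'.

less


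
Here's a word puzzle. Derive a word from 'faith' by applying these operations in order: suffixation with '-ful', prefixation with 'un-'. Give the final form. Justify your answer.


Step 1: Add suffix '-ful' to 'faith' = 'faithful'
Step 2: Add prefix 'un-' to 'faithful' = 'unfaithful'

unfaithful


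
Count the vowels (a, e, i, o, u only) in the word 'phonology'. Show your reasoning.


Vowels in 'phonology': o, o, o = 3 vowels.

3


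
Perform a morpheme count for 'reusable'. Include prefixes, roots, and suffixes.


Decomposition: re- (prefix) + use (root) + -able (suffix) = 3 morpheme(s)

3 morphemes


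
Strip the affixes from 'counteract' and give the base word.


Remove prefix 'counter' from 'counteract' to get root 'act'.

act


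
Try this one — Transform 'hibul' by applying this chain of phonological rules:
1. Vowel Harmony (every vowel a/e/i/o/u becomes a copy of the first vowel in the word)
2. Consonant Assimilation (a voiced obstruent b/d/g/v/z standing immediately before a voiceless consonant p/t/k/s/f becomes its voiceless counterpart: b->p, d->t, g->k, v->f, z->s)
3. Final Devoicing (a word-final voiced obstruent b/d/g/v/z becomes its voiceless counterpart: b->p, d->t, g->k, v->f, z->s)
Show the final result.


Starting form: 'hibul'
Rule 1: Vowel Harmony: all vowels become 'i' (matching first vowel). 'hibul' -> 'hibil'
Rule 2: Consonant Assimilation: no voiced obstruent (b/d/g/v/z) stands immediately before a voiceless consonant (p/t/k/s/f). No change.
Rule 3: Final Devoicing: final consonant 'l' is not one of the voiced obstruents b/d/g/v/z. No change.
Final form: 'hibil'

hibil


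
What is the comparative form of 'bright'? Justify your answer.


Apply comparative formation (add -er): 'bright' -> 'brighter'.

brighter


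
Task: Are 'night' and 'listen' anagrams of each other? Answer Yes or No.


Sorted letters of 'night': 'ghint'
Sorted letters of 'listen': 'eilnst'
They do not match.

No


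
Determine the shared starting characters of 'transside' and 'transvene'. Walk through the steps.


Compare from the start: 5 characters match: 'trans'. Mismatch at position 6: 's' vs 'v'.

trans


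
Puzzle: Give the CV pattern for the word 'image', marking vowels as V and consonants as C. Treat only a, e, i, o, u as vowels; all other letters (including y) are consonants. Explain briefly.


Letter mapping: i = V, m = C, a = V, g = C, e = V.

VCVCV


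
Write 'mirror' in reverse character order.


Reverse 'mirror' character by character: 'rorrim'.

rorrim


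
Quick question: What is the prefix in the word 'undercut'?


The word 'undercut' = 'under' (prefix) + 'cut' (root). The prefix is 'under'.

under


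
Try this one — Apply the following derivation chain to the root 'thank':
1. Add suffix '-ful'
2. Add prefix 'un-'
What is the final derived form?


Step 1: Add suffix '-ful' to 'thank' = 'thankful'
Step 2: Add prefix 'un-' to 'thankful' = 'unthankful'

unthankful


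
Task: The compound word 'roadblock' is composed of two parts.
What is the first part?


Split 'roadblock' into 'road' + 'block'. The first part is 'road'.

road


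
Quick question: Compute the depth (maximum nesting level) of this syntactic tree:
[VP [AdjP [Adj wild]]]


Count bracket nesting levels:
'[' at pos 0: depth = 1
'[' at pos 4: depth = 2
'[' at pos 10: depth = 3
Maximum depth reached: 3

3


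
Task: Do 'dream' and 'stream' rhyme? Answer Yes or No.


Rime (stressed vowel + following sounds) of 'dream': -eam = /iːm/
Rime of 'stream': -eam = /iːm/
/iːm/ and /iːm/ are the same ending sound, so the words rhyme.

Yes


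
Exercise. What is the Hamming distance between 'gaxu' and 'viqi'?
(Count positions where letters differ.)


Alignment:
Position 1: 'g' vs 'v' = DIFFER
Position 2: 'a' vs 'i' = DIFFER
Position 3: 'x' vs 'q' = DIFFER
Position 4: 'u' vs 'i' = DIFFER
Total differences: 4

4


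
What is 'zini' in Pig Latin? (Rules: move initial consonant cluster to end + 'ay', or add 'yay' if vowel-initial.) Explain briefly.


'zini': move consonant cluster 'z' to end and add 'ay': 'inizay'.

inizay


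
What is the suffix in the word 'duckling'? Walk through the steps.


The word 'duckling' = 'duck' (root) + '-ling' (suffix). The suffix is '-ling'.

ling


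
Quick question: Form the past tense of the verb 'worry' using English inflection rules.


Apply rule: Change -y to -ied. 'worry' becomes 'worried'.

worried


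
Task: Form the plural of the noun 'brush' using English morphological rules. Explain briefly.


Apply rule: Add -es (sibilant/fricative ending). 'brush' becomes 'brushes'.

brushes


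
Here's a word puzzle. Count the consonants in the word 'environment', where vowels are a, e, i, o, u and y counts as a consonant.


Consonants in 'environment': n, v, r, n, m, n, t = 7 consonants.

7


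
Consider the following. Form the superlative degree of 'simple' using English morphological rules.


Apply superlative formation (ends in e: add -st): 'simple' -> 'simplest'.

simplest


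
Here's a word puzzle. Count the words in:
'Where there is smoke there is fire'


Split into words: Where | there | is | smoke | there | is | fire = 7 words.

7


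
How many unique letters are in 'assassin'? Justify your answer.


Unique letters in 'assassin': {a, i, n, s} = 4 distinct letters.

4


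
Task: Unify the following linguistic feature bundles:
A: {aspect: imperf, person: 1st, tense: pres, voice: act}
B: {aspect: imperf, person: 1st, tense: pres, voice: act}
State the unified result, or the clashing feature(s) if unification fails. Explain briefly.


Compare features:
aspect: A=imperf vs B=imperf -> unified: imperf
person: A=1st vs B=1st -> unified: 1st
tense: A=pres vs B=pres -> unified: pres
voice: A=act vs B=act -> unified: act
No clashes found.

Unified: {aspect: imperf, person: 1st, tense: pres, voice: act}


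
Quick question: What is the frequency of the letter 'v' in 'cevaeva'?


Letter 'v' in 'cevaeva': found at position(s) 3, 6 = 2 occurrence(s).

2


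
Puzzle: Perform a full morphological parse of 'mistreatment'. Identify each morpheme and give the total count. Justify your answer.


Step 1: Identify prefix: 'mis' (meaning: wrongly)
Step 2: Identify root: 'treat'
Step 3: Identify suffix(es): 'ment'
Decomposition: mis- (prefix: wrongly) + treat (root) + -ment (suffix: action/result)
Total morphemes: 3

3 morphemes (mis- (prefix: wrongly) + treat (root) + -ment (suffix: action/result))


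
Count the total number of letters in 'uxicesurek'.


Spell out 'uxicesurek' and number each letter: u(1), x(2), i(3), c(4), e(5), s(6), u(7), r(8), e(9), k(10). Total: 10 letters.

10


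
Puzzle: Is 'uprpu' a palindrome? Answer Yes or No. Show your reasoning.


Forward: 'uprpu'
Reversed: 'uprpu'
They are identical.

Yes


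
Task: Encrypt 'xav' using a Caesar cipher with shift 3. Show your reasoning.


Shift each letter by 3: x -> a, a -> d, v -> y. Result: 'ady'.

ady


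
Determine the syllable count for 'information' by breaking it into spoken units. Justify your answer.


Break 'information' into syllables: in-for-ma-tion -> in | for | ma | tion = 4 syllables

4 syllables


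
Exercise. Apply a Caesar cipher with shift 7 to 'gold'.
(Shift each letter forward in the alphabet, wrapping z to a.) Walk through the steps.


Shift each letter by 7: g -> n, o -> v, l -> s, d -> k. Result: 'nvsk'.

nvsk


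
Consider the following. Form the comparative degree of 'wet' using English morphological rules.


Apply comparative formation (double final consonant, add -er): 'wet' -> 'wetter'.

wetter


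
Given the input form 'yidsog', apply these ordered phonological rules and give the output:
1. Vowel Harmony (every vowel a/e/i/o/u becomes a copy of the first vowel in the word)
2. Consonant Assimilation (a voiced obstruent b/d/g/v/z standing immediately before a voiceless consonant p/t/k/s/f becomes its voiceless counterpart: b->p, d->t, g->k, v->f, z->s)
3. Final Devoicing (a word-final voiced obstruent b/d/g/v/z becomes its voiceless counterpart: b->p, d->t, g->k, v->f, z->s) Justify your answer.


Starting form: 'yidsog'
Rule 1: Vowel Harmony: all vowels become 'i' (matching first vowel). 'yidsog' -> 'yidsig'
Rule 2: Consonant Assimilation: voiced obstruent before voiceless consonant becomes voiceless ('ds' -> 'ts'). 'yidsig' -> 'yitsig'
Rule 3: Final Devoicing: word-final voiced obstruent 'g' becomes voiceless 'k'. 'yitsig' -> 'yitsik'
Final form: 'yitsik'

yitsik


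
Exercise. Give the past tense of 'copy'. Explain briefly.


Apply rule: Change -y to -ied. 'copy' becomes 'copied'.

copied


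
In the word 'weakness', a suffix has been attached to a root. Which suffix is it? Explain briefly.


The word 'weakness' = 'weak' (root) + '-ness' (suffix). The suffix is '-ness'.

ness


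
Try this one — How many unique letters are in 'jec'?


Unique letters in 'jec': {c, e, j} = 3 distinct letters.

3


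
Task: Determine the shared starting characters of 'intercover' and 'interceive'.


Compare from the start: 6 characters match: 'interc'. Mismatch at position 7: 'o' vs 'e'.

interc


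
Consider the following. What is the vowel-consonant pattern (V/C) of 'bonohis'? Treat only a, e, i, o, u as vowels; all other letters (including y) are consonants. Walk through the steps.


Letter mapping: b = C, o = V, n = C, o = V, h = C, i = V, s = C.

CVCVCVC


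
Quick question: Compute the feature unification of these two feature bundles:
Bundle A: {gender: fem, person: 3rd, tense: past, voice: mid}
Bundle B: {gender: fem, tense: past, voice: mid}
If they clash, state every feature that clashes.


Compare features:
gender: A=fem vs B=fem -> unified: fem
person: A=3rd vs B=_ -> unified: 3rd
tense: A=past vs B=past -> unified: past
voice: A=mid vs B=mid -> unified: mid
No clashes found.

Unified: {gender: fem, person: 3rd, tense: past, voice: mid}


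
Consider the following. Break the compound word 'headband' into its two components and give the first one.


Split 'headband' into 'head' + 'band'. The first part is 'head'.

head


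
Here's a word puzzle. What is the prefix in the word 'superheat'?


The word 'superheat' = 'super' (prefix) + 'heat' (root). The prefix is 'super'.

super


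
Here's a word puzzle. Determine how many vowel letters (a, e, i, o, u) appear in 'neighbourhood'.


Vowels in 'neighbourhood': e, i, o, u, o, o = 6 vowels.

6


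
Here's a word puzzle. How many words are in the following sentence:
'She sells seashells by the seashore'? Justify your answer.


Split into words: She | sells | seashells | by | the | seashore = 6 words.

6


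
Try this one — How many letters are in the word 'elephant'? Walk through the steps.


Spell out 'elephant' and number each letter: e(1), l(2), e(3), p(4), h(5), a(6), n(7), t(8). Total: 8 letters.

8


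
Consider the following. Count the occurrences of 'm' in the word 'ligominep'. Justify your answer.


Letter 'm' in 'ligominep': found at position(s) 5 = 1 occurrence(s).

1


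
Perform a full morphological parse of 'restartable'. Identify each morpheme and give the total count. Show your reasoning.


Step 1: Identify prefix: 're' (meaning: again)
Step 2: Identify root: 'start'
Step 3: Identify suffix(es): 'able'
Decomposition: re- (prefix: again) + start (root) + -able (suffix: capable of)
Total morphemes: 3

3 morphemes (re- (prefix: again) + start (root) + -able (suffix: capable of))


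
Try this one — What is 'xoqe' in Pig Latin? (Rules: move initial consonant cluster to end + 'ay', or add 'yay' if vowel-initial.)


'xoqe': move consonant cluster 'x' to end and add 'ay': 'oqexay'.

oqexay


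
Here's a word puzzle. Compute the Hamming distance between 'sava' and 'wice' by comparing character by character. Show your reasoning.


Alignment:
Position 1: 's' vs 'w' = DIFFER
Position 2: 'a' vs 'i' = DIFFER
Position 3: 'v' vs 'c' = DIFFER
Position 4: 'a' vs 'e' = DIFFER
Total differences: 4

4


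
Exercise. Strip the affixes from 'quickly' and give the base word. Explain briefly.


Remove suffix '-ly' from 'quickly' to get root 'quick'.

quick


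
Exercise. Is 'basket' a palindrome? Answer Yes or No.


Forward: 'basket'
Reversed: 'teksab'
They differ.

No


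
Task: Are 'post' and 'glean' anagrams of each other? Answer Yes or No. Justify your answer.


Sorted letters of 'post': 'opst'
Sorted letters of 'glean': 'aegln'
They do not match.

No


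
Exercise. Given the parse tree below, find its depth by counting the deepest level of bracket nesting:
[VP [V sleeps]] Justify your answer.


Count bracket nesting levels:
'[' at pos 0: depth = 1
'[' at pos 4: depth = 2
Maximum depth reached: 2

2


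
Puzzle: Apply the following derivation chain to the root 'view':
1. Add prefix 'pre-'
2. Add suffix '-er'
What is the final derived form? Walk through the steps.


Step 1: Add prefix 'pre-' to 'view' = 'preview'
Step 2: Add suffix '-er' to 'preview' = 'previewer'

previewer


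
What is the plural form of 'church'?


Apply rule: Add -es (sibilant/fricative ending). 'church' becomes 'churches'.

churches


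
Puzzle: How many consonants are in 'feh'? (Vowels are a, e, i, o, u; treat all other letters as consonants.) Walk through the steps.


Consonants in 'feh': f, h = 2 consonants.

2


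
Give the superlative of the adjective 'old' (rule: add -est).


Apply superlative formation (add -est): 'old' -> 'oldest'.

oldest


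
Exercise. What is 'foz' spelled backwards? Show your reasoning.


Reverse 'foz' character by character: 'zof'.

zof


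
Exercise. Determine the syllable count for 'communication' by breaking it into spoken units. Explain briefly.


Break 'communication' into syllables: com-mu-ni-ca-tion -> com | mu | ni | ca | tion = 5 syllables

5 syllables


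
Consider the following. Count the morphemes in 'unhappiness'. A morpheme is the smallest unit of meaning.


Decomposition: un- (prefix) + happy (root) + -ness (suffix) = 3 morpheme(s)

3 morphemes


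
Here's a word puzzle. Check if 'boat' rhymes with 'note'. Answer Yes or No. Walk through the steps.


Rime (stressed vowel + following sounds) of 'boat': -oat = /oʊt/
Rime of 'note': -ote = /oʊt/
/oʊt/ and /oʊt/ are the same ending sound, so the words rhyme.

Yes


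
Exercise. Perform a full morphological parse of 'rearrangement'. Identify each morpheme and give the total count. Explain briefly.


Step 1: Identify prefix: 're' (meaning: again)
Step 2: Identify root: 'arrange'
Step 3: Identify suffix(es): 'ment'
Decomposition: re- (prefix: again) + arrange (root) + -ment (suffix: action/result)
Total morphemes: 3

3 morphemes (re- (prefix: again) + arrange (root) + -ment (suffix: action/result))


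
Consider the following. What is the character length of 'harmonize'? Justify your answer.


Spell out 'harmonize' and number each letter: h(1), a(2), r(3), m(4), o(5), n(6), i(7), z(8), e(9). Total: 9 letters.

9


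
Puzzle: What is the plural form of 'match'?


Apply rule: Add -es (sibilant/fricative ending). 'match' becomes 'matches'.

matches


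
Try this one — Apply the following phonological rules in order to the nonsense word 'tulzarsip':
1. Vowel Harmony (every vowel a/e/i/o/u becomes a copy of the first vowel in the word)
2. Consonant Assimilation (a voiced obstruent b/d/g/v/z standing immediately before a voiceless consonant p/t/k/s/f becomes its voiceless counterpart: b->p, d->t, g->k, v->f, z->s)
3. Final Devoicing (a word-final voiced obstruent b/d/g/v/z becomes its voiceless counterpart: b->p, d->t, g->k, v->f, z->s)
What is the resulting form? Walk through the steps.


Starting form: 'tulzarsip'
Rule 1: Vowel Harmony: all vowels become 'u' (matching first vowel). 'tulzarsip' -> 'tulzursup'
Rule 2: Consonant Assimilation: no voiced obstruent (b/d/g/v/z) stands immediately before a voiceless consonant (p/t/k/s/f). No change.
Rule 3: Final Devoicing: final consonant 'p' is not one of the voiced obstruents b/d/g/v/z. No change.
Final form: 'tulzursup'

tulzursup
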